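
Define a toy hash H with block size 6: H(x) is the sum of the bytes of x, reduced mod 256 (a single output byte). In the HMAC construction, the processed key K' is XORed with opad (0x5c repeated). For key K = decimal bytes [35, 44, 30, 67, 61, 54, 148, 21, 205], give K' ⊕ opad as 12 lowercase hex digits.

c55c5c5c5c5c

Key decimal bytes [35, 44, 30, 67, 61, 54, 148, 21, 205] = 23 2c 1e 43 3d 36 94 15 cd is 9 bytes > B = 6, so hash it first: H(key) = 99, then zero-pad to 6 bytes: K' = 99 00 00 00 00 00.
XOR each byte with 0x5c: 99⊕5c=c5, 00⊕5c=5c, 00⊕5c=5c, 00⊕5c=5c, 00⊕5c=5c, 00⊕5c=5c.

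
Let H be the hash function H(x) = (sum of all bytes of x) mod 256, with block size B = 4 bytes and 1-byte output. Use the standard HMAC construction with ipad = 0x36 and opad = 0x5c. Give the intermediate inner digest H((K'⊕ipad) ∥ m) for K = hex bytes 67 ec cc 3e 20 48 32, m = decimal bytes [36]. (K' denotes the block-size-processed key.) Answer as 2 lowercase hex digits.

87

Key hex bytes 67 ec cc 3e 20 48 32 is 7 bytes > B = 4, so hash it first: H(key) = f7, then zero-pad to 4 bytes: K' = f7 00 00 00.
K' ⊕ ipad = c1 36 36 36.
Inner input = c1 36 36 36 ∥ 24.
Inner hash: sum = 193+54+54+54+36 = 391; mod 256 = 135 → 87.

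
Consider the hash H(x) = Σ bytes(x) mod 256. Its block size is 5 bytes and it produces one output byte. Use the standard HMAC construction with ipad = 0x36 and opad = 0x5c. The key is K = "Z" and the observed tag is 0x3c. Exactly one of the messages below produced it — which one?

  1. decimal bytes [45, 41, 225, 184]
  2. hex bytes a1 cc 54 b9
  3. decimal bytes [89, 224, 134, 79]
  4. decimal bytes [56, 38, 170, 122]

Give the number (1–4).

Key "Z" = 5a is 1 byte ≤ B = 5; zero-pad to 5 bytes: K' = 5a 00 00 00 00.
K' ⊕ ipad = 6c 36 36 36 36; K' ⊕ opad = 06 5c 5c 5c 5c.
m1: inner = H(6c 36 36 36 36 2d 29 e1 b8) = 33; tag = H(06 5c 5c 5c 5c 33) = a9
m2: inner = H(6c 36 36 36 36 a1 cc 54 b9) = be; tag = H(06 5c 5c 5c 5c be) = 34
m3: inner = H(6c 36 36 36 36 59 e0 86 4f) = 52; tag = H(06 5c 5c 5c 5c 52) = c8
m4: inner = H(6c 36 36 36 36 38 26 aa 7a) = c6; tag = H(06 5c 5c 5c 5c c6) = 3c ← matches

4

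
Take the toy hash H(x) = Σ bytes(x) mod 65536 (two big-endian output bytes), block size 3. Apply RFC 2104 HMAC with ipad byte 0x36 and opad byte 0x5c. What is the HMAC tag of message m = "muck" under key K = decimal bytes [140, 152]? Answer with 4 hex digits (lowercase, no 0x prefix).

0241

Key decimal bytes [140, 152] = 8c 98 is 2 bytes ≤ B = 3; zero-pad to 3 bytes: K' = 8c 98 00.
K' ⊕ ipad = ba ae 36.  K' ⊕ opad = d0 c4 5c.
Inner input = (K'⊕ipad) ∥ m = ba ae 36 ∥ 6d 75 63 6b.
Inner hash: sum = 186+174+54+109+117+99+107 = 846 → 03 4e.
Outer input = (K'⊕opad) ∥ inner = d0 c4 5c ∥ 03 4e.
Outer hash (tag): sum = 208+196+92+3+78 = 577 → 02 41.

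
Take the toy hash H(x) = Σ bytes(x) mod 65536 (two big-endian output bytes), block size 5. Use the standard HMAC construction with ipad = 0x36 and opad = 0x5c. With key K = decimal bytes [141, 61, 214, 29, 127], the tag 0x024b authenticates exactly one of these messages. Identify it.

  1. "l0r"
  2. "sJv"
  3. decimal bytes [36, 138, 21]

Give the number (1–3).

Key decimal bytes [141, 61, 214, 29, 127] = 8d 3d d6 1d 7f is exactly B = 5 bytes: K' = 8d 3d d6 1d 7f.
K' ⊕ ipad = bb 0b e0 2b 49; K' ⊕ opad = d1 61 8a 41 23.
m1: inner = H(bb 0b e0 2b 49 6c 30 72) = 03 28; tag = H(d1 61 8a 41 23 03 28) = 024b ← matches
m2: inner = H(bb 0b e0 2b 49 73 4a 76) = 03 4d; tag = H(d1 61 8a 41 23 03 4d) = 0270
m3: inner = H(bb 0b e0 2b 49 24 8a 15) = 02 dd; tag = H(d1 61 8a 41 23 02 dd) = 02ff

1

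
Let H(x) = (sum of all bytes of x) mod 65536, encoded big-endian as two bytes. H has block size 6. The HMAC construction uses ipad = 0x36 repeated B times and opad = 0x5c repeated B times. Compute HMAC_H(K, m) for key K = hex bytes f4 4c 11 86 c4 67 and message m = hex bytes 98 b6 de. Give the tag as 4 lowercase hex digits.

0339

Key hex bytes f4 4c 11 86 c4 67 is exactly B = 6 bytes: K' = f4 4c 11 86 c4 67.
K' ⊕ ipad = c2 7a 27 b0 f2 51.  K' ⊕ opad = a8 10 4d da 98 3b.
Inner input = (K'⊕ipad) ∥ m = c2 7a 27 b0 f2 51 ∥ 98 b6 de.
Inner hash: sum = 194+122+39+176+242+81+152+182+222 = 1410 → 05 82.
Outer input = (K'⊕opad) ∥ inner = a8 10 4d da 98 3b ∥ 05 82.
Outer hash (tag): sum = 168+16+77+218+152+59+5+130 = 825 → 03 39.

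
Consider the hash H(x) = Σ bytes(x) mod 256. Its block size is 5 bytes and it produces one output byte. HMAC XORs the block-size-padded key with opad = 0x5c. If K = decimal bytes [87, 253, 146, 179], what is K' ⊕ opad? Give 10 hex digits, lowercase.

0ba1ceef5c

Key decimal bytes [87, 253, 146, 179] = 57 fd 92 b3 is 4 bytes ≤ B = 5; zero-pad to 5 bytes: K' = 57 fd 92 b3 00.
XOR each byte with 0x5c: 57⊕5c=0b, fd⊕5c=a1, 92⊕5c=ce, b3⊕5c=ef, 00⊕5c=5c.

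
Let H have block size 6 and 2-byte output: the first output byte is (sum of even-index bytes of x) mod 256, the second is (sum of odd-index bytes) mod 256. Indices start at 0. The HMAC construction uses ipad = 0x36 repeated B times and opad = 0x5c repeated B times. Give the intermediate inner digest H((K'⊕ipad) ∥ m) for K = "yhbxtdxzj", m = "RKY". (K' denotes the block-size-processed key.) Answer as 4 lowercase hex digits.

1e3f

Key "yhbxtdxzj" = 79 68 62 78 74 64 78 7a 6a is 9 bytes > B = 6, so hash it first: H(key) = 31 be, then zero-pad to 6 bytes: K' = 31 be 00 00 00 00.
K' ⊕ ipad = 07 88 36 36 36 36.
Inner input = 07 88 36 36 36 36 ∥ 52 4b 59.
Inner hash: even-index sum = 286 mod 256 = 30; odd-index sum = 319 mod 256 = 63 → 1e 3f.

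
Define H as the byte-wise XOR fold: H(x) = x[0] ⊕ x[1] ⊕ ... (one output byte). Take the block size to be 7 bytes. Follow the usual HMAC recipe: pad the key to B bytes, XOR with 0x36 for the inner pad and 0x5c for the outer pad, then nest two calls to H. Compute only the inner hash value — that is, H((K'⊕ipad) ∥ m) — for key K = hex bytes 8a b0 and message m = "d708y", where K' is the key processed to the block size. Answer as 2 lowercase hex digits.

2e

Key hex bytes 8a b0 is 2 bytes ≤ B = 7; zero-pad to 7 bytes: K' = 8a b0 00 00 00 00 00.
K' ⊕ ipad = bc 86 36 36 36 36 36.
Inner input = bc 86 36 36 36 36 36 ∥ 64 37 30 38 79.
Inner hash: XOR bc⊕86⊕36⊕36⊕36⊕36⊕36⊕64⊕37⊕30⊕38⊕79 = 2e.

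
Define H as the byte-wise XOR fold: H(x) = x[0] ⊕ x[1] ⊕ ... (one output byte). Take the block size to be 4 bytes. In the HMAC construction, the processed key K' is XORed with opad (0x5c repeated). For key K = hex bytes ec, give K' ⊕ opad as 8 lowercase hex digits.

Key hex bytes ec is 1 byte ≤ B = 4; zero-pad to 4 bytes: K' = ec 00 00 00.
XOR each byte with 0x5c: ec⊕5c=b0, 00⊕5c=5c, 00⊕5c=5c, 00⊕5c=5c.

b05c5c5c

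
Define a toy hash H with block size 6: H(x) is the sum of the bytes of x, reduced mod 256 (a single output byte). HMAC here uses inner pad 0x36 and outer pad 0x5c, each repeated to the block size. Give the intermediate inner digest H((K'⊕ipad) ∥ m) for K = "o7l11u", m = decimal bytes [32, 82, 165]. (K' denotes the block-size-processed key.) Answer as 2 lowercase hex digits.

1c

Key "o7l11u" = 6f 37 6c 31 31 75 is exactly B = 6 bytes: K' = 6f 37 6c 31 31 75.
K' ⊕ ipad = 59 01 5a 07 07 43.
Inner input = 59 01 5a 07 07 43 ∥ 20 52 a5.
Inner hash: sum = 89+1+90+7+7+67+32+82+165 = 540; mod 256 = 28 → 1c.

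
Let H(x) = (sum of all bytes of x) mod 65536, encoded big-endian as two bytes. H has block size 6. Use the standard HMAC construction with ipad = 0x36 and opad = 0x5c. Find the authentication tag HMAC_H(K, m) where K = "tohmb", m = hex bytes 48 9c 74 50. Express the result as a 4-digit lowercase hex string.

01e3

Key "tohmb" = 74 6f 68 6d 62 is 5 bytes ≤ B = 6; zero-pad to 6 bytes: K' = 74 6f 68 6d 62 00.
K' ⊕ ipad = 42 59 5e 5b 54 36.  K' ⊕ opad = 28 33 34 31 3e 5c.
Inner input = (K'⊕ipad) ∥ m = 42 59 5e 5b 54 36 ∥ 48 9c 74 50.
Inner hash: sum = 66+89+94+91+84+54+72+156+116+80 = 902 → 03 86.
Outer input = (K'⊕opad) ∥ inner = 28 33 34 31 3e 5c ∥ 03 86.
Outer hash (tag): sum = 40+51+52+49+62+92+3+134 = 483 → 01 e3.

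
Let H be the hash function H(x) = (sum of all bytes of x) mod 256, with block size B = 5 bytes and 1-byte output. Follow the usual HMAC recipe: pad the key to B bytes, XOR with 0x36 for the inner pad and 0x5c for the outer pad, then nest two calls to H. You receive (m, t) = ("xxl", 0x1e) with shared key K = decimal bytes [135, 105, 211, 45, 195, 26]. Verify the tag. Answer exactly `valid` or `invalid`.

Key decimal bytes [135, 105, 211, 45, 195, 26] = 87 69 d3 2d c3 1a is 6 bytes > B = 5, so hash it first: H(key) = cd, then zero-pad to 5 bytes: K' = cd 00 00 00 00.
K' ⊕ ipad = fb 36 36 36 36; K' ⊕ opad = 91 5c 5c 5c 5c.
Inner hash: sum = 251+54+54+54+54+120+120+108 = 815; mod 256 = 47 → 2f.
Outer hash (recomputed tag): sum = 145+92+92+92+92+47 = 560; mod 256 = 48 → 30.
Recomputed tag = 30; claimed = 1e → mismatch.

invalid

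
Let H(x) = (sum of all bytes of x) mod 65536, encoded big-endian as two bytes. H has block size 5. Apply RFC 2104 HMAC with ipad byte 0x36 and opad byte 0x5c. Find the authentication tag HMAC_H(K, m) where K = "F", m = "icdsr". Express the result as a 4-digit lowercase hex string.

Key "F" = 46 is 1 byte ≤ B = 5; zero-pad to 5 bytes: K' = 46 00 00 00 00.
K' ⊕ ipad = 70 36 36 36 36.  K' ⊕ opad = 1a 5c 5c 5c 5c.
Inner input = (K'⊕ipad) ∥ m = 70 36 36 36 36 ∥ 69 63 64 73 72.
Inner hash: sum = 112+54+54+54+54+105+99+100+115+114 = 861 → 03 5d.
Outer input = (K'⊕opad) ∥ inner = 1a 5c 5c 5c 5c ∥ 03 5d.
Outer hash (tag): sum = 26+92+92+92+92+3+93 = 490 → 01 ea.

01ea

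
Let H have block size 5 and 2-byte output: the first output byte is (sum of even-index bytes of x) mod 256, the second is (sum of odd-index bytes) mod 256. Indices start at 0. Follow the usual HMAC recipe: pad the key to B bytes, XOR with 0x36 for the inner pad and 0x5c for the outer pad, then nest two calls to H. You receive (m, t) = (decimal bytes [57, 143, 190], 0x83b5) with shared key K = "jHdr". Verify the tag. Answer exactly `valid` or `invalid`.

Key "jHdr" = 6a 48 64 72 is 4 bytes ≤ B = 5; zero-pad to 5 bytes: K' = 6a 48 64 72 00.
K' ⊕ ipad = 5c 7e 52 44 36; K' ⊕ opad = 36 14 38 2e 5c.
Inner hash: even-index sum = 371 mod 256 = 115; odd-index sum = 441 mod 256 = 185 → 73 b9.
Outer hash (recomputed tag): even-index sum = 387 mod 256 = 131; odd-index sum = 181 mod 256 = 181 → 83 b5.
Recomputed tag = 83b5; claimed = 83b5 → match.

valid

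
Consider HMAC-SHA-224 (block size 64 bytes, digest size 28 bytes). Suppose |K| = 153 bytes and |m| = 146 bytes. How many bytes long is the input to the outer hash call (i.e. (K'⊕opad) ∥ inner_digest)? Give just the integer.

92

Key is 153 > 64 bytes, so it is hashed to 28 bytes then zero-padded to 64: |K'| = 64.
Outer input = (K'⊕opad) ∥ H(inner) → 64 + 28 = 92 bytes.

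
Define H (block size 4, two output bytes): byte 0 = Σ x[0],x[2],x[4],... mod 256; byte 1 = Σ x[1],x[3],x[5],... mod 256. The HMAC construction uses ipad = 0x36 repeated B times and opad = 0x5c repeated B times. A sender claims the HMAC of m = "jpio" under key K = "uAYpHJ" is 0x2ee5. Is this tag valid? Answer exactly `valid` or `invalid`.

Key "uAYpHJ" = 75 41 59 70 48 4a is 6 bytes > B = 4, so hash it first: H(key) = 16 fb, then zero-pad to 4 bytes: K' = 16 fb 00 00.
K' ⊕ ipad = 20 cd 36 36; K' ⊕ opad = 4a a7 5c 5c.
Inner hash: even-index sum = 297 mod 256 = 41; odd-index sum = 482 mod 256 = 226 → 29 e2.
Outer hash (recomputed tag): even-index sum = 207 mod 256 = 207; odd-index sum = 485 mod 256 = 229 → cf e5.
Recomputed tag = cfe5; claimed = 2ee5 → mismatch.

invalid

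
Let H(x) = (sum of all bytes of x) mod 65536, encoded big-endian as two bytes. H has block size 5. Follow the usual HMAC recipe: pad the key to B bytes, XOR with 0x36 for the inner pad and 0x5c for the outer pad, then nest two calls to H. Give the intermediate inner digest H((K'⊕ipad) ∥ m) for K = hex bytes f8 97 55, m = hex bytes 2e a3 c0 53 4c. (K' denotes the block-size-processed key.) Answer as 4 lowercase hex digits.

Key hex bytes f8 97 55 is 3 bytes ≤ B = 5; zero-pad to 5 bytes: K' = f8 97 55 00 00.
K' ⊕ ipad = ce a1 63 36 36.
Inner input = ce a1 63 36 36 ∥ 2e a3 c0 53 4c.
Inner hash: sum = 206+161+99+54+54+46+163+192+83+76 = 1134 → 04 6e.

046e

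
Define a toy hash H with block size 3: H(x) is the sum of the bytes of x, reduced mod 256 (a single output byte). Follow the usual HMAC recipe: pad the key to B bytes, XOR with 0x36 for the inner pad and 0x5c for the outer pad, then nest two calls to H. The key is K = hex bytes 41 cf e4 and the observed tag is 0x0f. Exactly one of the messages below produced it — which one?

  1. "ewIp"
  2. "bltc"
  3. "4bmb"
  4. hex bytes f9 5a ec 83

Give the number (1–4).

3

Key hex bytes 41 cf e4 is exactly B = 3 bytes: K' = 41 cf e4.
K' ⊕ ipad = 77 f9 d2; K' ⊕ opad = 1d 93 b8.
m1: inner = H(77 f9 d2 65 77 49 70) = d7; tag = H(1d 93 b8 d7) = 3f
m2: inner = H(77 f9 d2 62 6c 74 63) = e7; tag = H(1d 93 b8 e7) = 4f
m3: inner = H(77 f9 d2 34 62 6d 62) = a7; tag = H(1d 93 b8 a7) = 0f ← matches
m4: inner = H(77 f9 d2 f9 5a ec 83) = 04; tag = H(1d 93 b8 04) = 6c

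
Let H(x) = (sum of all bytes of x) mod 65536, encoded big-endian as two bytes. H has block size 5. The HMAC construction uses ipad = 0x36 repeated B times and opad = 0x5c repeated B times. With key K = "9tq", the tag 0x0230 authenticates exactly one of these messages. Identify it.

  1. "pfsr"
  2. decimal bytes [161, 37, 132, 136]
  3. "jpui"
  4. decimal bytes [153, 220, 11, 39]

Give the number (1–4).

3

Key "9tq" = 39 74 71 is 3 bytes ≤ B = 5; zero-pad to 5 bytes: K' = 39 74 71 00 00.
K' ⊕ ipad = 0f 42 47 36 36; K' ⊕ opad = 65 28 2d 5c 5c.
m1: inner = H(0f 42 47 36 36 70 66 73 72) = 02 bf; tag = H(65 28 2d 5c 5c 02 bf) = 0233
m2: inner = H(0f 42 47 36 36 a1 25 84 88) = 02 d6; tag = H(65 28 2d 5c 5c 02 d6) = 024a
m3: inner = H(0f 42 47 36 36 6a 70 75 69) = 02 bc; tag = H(65 28 2d 5c 5c 02 bc) = 0230 ← matches
m4: inner = H(0f 42 47 36 36 99 dc 0b 27) = 02 ab; tag = H(65 28 2d 5c 5c 02 ab) = 021f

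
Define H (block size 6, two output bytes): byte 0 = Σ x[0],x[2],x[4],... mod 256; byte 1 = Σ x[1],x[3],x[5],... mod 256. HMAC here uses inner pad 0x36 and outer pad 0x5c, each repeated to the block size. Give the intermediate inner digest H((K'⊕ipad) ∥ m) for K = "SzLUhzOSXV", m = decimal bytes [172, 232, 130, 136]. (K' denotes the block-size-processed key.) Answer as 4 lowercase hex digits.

32a0

Key "SzLUhzOSXV" = 53 7a 4c 55 68 7a 4f 53 58 56 is 10 bytes > B = 6, so hash it first: H(key) = ae f2, then zero-pad to 6 bytes: K' = ae f2 00 00 00 00.
K' ⊕ ipad = 98 c4 36 36 36 36.
Inner input = 98 c4 36 36 36 36 ∥ ac e8 82 88.
Inner hash: even-index sum = 562 mod 256 = 50; odd-index sum = 672 mod 256 = 160 → 32 a0.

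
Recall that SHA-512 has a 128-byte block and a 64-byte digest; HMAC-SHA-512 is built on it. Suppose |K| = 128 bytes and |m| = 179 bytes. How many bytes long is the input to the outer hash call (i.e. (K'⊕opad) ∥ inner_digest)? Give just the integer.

192

Key is 128 ≤ 128 bytes, zero-padded: |K'| = 128.
Outer input = (K'⊕opad) ∥ H(inner) → 128 + 64 = 192 bytes.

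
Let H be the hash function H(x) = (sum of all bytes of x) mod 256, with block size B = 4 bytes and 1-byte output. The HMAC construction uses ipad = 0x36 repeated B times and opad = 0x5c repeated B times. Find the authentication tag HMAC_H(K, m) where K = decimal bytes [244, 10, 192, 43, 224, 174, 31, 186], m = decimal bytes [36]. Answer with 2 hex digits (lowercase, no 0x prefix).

Key decimal bytes [244, 10, 192, 43, 224, 174, 31, 186] = f4 0a c0 2b e0 ae 1f ba is 8 bytes > B = 4, so hash it first: H(key) = 50, then zero-pad to 4 bytes: K' = 50 00 00 00.
K' ⊕ ipad = 66 36 36 36.  K' ⊕ opad = 0c 5c 5c 5c.
Inner input = (K'⊕ipad) ∥ m = 66 36 36 36 ∥ 24.
Inner hash: sum = 102+54+54+54+36 = 300; mod 256 = 44 → 2c.
Outer input = (K'⊕opad) ∥ inner = 0c 5c 5c 5c ∥ 2c.
Outer hash (tag): sum = 12+92+92+92+44 = 332; mod 256 = 76 → 4c.

4c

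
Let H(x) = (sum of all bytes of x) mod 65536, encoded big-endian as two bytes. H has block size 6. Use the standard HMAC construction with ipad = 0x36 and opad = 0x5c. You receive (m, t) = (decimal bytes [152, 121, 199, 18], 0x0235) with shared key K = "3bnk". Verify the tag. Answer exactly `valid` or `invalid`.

Key "3bnk" = 33 62 6e 6b is 4 bytes ≤ B = 6; zero-pad to 6 bytes: K' = 33 62 6e 6b 00 00.
K' ⊕ ipad = 05 54 58 5d 36 36; K' ⊕ opad = 6f 3e 32 37 5c 5c.
Inner hash: sum = 5+84+88+93+54+54+152+121+199+18 = 868 → 03 64.
Outer hash (recomputed tag): sum = 111+62+50+55+92+92+3+100 = 565 → 02 35.
Recomputed tag = 0235; claimed = 0235 → match.

valid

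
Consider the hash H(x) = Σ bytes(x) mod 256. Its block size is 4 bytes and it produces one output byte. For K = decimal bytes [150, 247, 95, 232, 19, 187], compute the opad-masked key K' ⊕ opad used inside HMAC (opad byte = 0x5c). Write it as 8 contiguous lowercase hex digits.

fe5c5c5c

Key decimal bytes [150, 247, 95, 232, 19, 187] = 96 f7 5f e8 13 bb is 6 bytes > B = 4, so hash it first: H(key) = a2, then zero-pad to 4 bytes: K' = a2 00 00 00.
XOR each byte with 0x5c: a2⊕5c=fe, 00⊕5c=5c, 00⊕5c=5c, 00⊕5c=5c.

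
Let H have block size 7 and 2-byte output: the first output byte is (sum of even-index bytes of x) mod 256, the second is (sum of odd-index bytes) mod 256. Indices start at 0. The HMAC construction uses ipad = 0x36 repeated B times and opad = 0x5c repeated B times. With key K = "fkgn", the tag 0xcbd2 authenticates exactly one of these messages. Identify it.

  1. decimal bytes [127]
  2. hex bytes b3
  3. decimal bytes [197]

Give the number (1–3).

2

Key "fkgn" = 66 6b 67 6e is 4 bytes ≤ B = 7; zero-pad to 7 bytes: K' = 66 6b 67 6e 00 00 00.
K' ⊕ ipad = 50 5d 51 58 36 36 36; K' ⊕ opad = 3a 37 3b 32 5c 5c 5c.
m1: inner = H(50 5d 51 58 36 36 36 7f) = 0d 6a; tag = H(3a 37 3b 32 5c 5c 5c 0d 6a) = 97d2
m2: inner = H(50 5d 51 58 36 36 36 b3) = 0d 9e; tag = H(3a 37 3b 32 5c 5c 5c 0d 9e) = cbd2 ← matches
m3: inner = H(50 5d 51 58 36 36 36 c5) = 0d b0; tag = H(3a 37 3b 32 5c 5c 5c 0d b0) = ddd2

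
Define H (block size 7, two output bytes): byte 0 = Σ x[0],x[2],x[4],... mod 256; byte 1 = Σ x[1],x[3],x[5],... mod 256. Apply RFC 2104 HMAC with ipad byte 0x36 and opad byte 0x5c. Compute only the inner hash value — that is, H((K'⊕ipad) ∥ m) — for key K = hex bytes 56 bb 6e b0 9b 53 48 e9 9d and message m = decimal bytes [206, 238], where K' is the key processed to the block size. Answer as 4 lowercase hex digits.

02cb

Key hex bytes 56 bb 6e b0 9b 53 48 e9 9d is 9 bytes > B = 7, so hash it first: H(key) = 44 a7, then zero-pad to 7 bytes: K' = 44 a7 00 00 00 00 00.
K' ⊕ ipad = 72 91 36 36 36 36 36.
Inner input = 72 91 36 36 36 36 36 ∥ ce ee.
Inner hash: even-index sum = 514 mod 256 = 2; odd-index sum = 459 mod 256 = 203 → 02 cb.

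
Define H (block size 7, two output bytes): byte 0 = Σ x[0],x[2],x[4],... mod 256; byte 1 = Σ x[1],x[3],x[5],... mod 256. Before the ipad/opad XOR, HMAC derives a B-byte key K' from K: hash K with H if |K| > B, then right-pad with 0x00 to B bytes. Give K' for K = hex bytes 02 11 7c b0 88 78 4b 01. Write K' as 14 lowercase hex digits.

513a0000000000

|K| = 8 > B = 7, so first hash the key.
H(K): even-index sum = 337 mod 256 = 81; odd-index sum = 314 mod 256 = 58 → 51 3a.
Zero-pad H(K) = 51 3a to 7 bytes: K' = 51 3a 00 00 00 00 00.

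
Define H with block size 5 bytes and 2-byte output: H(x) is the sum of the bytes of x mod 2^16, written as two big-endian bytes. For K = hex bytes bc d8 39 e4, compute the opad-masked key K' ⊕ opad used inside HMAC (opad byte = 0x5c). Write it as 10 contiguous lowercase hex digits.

e08465b85c

Key hex bytes bc d8 39 e4 is 4 bytes ≤ B = 5; zero-pad to 5 bytes: K' = bc d8 39 e4 00.
XOR each byte with 0x5c: bc⊕5c=e0, d8⊕5c=84, 39⊕5c=65, e4⊕5c=b8, 00⊕5c=5c.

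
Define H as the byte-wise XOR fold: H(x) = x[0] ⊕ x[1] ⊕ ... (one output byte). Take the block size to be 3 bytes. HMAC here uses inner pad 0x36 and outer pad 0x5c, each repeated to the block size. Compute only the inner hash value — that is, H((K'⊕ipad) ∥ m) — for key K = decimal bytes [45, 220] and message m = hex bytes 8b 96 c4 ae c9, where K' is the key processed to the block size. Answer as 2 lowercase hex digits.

79

Key decimal bytes [45, 220] = 2d dc is 2 bytes ≤ B = 3; zero-pad to 3 bytes: K' = 2d dc 00.
K' ⊕ ipad = 1b ea 36.
Inner input = 1b ea 36 ∥ 8b 96 c4 ae c9.
Inner hash: XOR 1b⊕ea⊕36⊕8b⊕96⊕c4⊕ae⊕c9 = 79.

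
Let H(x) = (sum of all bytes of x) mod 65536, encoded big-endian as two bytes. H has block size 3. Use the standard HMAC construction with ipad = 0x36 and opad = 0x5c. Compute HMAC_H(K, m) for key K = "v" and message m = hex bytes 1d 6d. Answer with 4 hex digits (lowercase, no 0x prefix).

Key "v" = 76 is 1 byte ≤ B = 3; zero-pad to 3 bytes: K' = 76 00 00.
K' ⊕ ipad = 40 36 36.  K' ⊕ opad = 2a 5c 5c.
Inner input = (K'⊕ipad) ∥ m = 40 36 36 ∥ 1d 6d.
Inner hash: sum = 64+54+54+29+109 = 310 → 01 36.
Outer input = (K'⊕opad) ∥ inner = 2a 5c 5c ∥ 01 36.
Outer hash (tag): sum = 42+92+92+1+54 = 281 → 01 19.

0119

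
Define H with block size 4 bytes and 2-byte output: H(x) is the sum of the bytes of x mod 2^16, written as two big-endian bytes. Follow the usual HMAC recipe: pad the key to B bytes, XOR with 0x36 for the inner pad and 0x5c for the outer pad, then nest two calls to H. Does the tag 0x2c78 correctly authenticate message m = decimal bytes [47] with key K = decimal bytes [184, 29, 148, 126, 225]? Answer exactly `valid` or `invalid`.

invalid

Key decimal bytes [184, 29, 148, 126, 225] = b8 1d 94 7e e1 is 5 bytes > B = 4, so hash it first: H(key) = 02 c8, then zero-pad to 4 bytes: K' = 02 c8 00 00.
K' ⊕ ipad = 34 fe 36 36; K' ⊕ opad = 5e 94 5c 5c.
Inner hash: sum = 52+254+54+54+47 = 461 → 01 cd.
Outer hash (recomputed tag): sum = 94+148+92+92+1+205 = 632 → 02 78.
Recomputed tag = 0278; claimed = 2c78 → mismatch.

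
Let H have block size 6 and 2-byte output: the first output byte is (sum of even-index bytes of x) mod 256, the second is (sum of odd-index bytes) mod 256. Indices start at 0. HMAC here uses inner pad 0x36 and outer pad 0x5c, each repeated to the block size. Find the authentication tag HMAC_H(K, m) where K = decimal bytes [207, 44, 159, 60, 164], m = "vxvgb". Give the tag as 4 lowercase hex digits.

Key decimal bytes [207, 44, 159, 60, 164] = cf 2c 9f 3c a4 is 5 bytes ≤ B = 6; zero-pad to 6 bytes: K' = cf 2c 9f 3c a4 00.
K' ⊕ ipad = f9 1a a9 0a 92 36.  K' ⊕ opad = 93 70 c3 60 f8 5c.
Inner input = (K'⊕ipad) ∥ m = f9 1a a9 0a 92 36 ∥ 76 78 76 67 62.
Inner hash: even-index sum = 898 mod 256 = 130; odd-index sum = 313 mod 256 = 57 → 82 39.
Outer input = (K'⊕opad) ∥ inner = 93 70 c3 60 f8 5c ∥ 82 39.
Outer hash (tag): even-index sum = 720 mod 256 = 208; odd-index sum = 357 mod 256 = 101 → d0 65.

d065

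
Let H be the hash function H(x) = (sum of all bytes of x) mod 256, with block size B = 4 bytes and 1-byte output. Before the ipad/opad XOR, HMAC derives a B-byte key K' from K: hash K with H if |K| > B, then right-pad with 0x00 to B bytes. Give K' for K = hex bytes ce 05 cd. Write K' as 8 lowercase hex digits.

ce05cd00

Key hex bytes ce 05 cd is 3 bytes ≤ B = 4; zero-pad to 4 bytes: K' = ce 05 cd 00.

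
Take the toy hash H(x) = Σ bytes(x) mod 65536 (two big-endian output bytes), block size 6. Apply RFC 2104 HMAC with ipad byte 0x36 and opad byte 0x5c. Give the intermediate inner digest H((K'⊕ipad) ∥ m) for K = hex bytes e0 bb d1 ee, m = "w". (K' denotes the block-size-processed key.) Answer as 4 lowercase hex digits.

0405

Key hex bytes e0 bb d1 ee is 4 bytes ≤ B = 6; zero-pad to 6 bytes: K' = e0 bb d1 ee 00 00.
K' ⊕ ipad = d6 8d e7 d8 36 36.
Inner input = d6 8d e7 d8 36 36 ∥ 77.
Inner hash: sum = 214+141+231+216+54+54+119 = 1029 → 04 05.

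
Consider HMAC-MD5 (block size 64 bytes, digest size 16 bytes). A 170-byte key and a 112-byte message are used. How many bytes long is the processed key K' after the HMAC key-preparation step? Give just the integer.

64

Key is 170 > 64 bytes, so it is hashed to 16 bytes then zero-padded to 64: |K'| = 64.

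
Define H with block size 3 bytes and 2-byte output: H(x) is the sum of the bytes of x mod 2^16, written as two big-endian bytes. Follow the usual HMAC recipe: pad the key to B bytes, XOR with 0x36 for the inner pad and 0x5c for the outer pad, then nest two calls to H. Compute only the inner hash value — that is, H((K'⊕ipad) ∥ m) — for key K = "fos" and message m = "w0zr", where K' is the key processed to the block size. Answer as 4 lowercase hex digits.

Key "fos" = 66 6f 73 is exactly B = 3 bytes: K' = 66 6f 73.
K' ⊕ ipad = 50 59 45.
Inner input = 50 59 45 ∥ 77 30 7a 72.
Inner hash: sum = 80+89+69+119+48+122+114 = 641 → 02 81.

0281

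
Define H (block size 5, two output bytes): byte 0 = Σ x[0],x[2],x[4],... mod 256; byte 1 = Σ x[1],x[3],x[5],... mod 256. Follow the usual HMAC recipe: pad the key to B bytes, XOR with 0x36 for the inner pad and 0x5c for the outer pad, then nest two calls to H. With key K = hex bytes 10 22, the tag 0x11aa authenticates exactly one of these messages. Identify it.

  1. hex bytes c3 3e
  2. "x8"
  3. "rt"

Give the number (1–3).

Key hex bytes 10 22 is 2 bytes ≤ B = 5; zero-pad to 5 bytes: K' = 10 22 00 00 00.
K' ⊕ ipad = 26 14 36 36 36; K' ⊕ opad = 4c 7e 5c 5c 5c.
m1: inner = H(26 14 36 36 36 c3 3e) = d0 0d; tag = H(4c 7e 5c 5c 5c d0 0d) = 11aa ← matches
m2: inner = H(26 14 36 36 36 78 38) = ca c2; tag = H(4c 7e 5c 5c 5c ca c2) = c6a4
m3: inner = H(26 14 36 36 36 72 74) = 06 bc; tag = H(4c 7e 5c 5c 5c 06 bc) = c0e0

1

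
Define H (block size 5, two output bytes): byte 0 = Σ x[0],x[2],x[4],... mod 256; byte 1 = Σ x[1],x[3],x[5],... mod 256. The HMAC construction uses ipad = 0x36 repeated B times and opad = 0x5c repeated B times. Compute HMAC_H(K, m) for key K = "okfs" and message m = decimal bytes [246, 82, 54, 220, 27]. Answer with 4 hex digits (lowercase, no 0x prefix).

Key "okfs" = 6f 6b 66 73 is 4 bytes ≤ B = 5; zero-pad to 5 bytes: K' = 6f 6b 66 73 00.
K' ⊕ ipad = 59 5d 50 45 36.  K' ⊕ opad = 33 37 3a 2f 5c.
Inner input = (K'⊕ipad) ∥ m = 59 5d 50 45 36 ∥ f6 52 36 dc 1b.
Inner hash: even-index sum = 525 mod 256 = 13; odd-index sum = 489 mod 256 = 233 → 0d e9.
Outer input = (K'⊕opad) ∥ inner = 33 37 3a 2f 5c ∥ 0d e9.
Outer hash (tag): even-index sum = 434 mod 256 = 178; odd-index sum = 115 mod 256 = 115 → b2 73.

b273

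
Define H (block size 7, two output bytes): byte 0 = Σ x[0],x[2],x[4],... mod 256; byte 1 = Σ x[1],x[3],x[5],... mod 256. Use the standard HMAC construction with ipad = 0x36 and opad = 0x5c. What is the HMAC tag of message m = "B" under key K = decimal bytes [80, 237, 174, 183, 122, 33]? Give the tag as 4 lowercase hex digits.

Key decimal bytes [80, 237, 174, 183, 122, 33] = 50 ed ae b7 7a 21 is 6 bytes ≤ B = 7; zero-pad to 7 bytes: K' = 50 ed ae b7 7a 21 00.
K' ⊕ ipad = 66 db 98 81 4c 17 36.  K' ⊕ opad = 0c b1 f2 eb 26 7d 5c.
Inner input = (K'⊕ipad) ∥ m = 66 db 98 81 4c 17 36 ∥ 42.
Inner hash: even-index sum = 384 mod 256 = 128; odd-index sum = 437 mod 256 = 181 → 80 b5.
Outer input = (K'⊕opad) ∥ inner = 0c b1 f2 eb 26 7d 5c ∥ 80 b5.
Outer hash (tag): even-index sum = 565 mod 256 = 53; odd-index sum = 665 mod 256 = 153 → 35 99.

3599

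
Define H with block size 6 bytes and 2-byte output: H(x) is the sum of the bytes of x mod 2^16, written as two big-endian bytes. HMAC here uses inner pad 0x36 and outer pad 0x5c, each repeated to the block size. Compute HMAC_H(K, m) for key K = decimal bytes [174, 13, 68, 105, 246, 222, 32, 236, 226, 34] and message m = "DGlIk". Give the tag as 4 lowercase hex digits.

Key decimal bytes [174, 13, 68, 105, 246, 222, 32, 236, 226, 34] = ae 0d 44 69 f6 de 20 ec e2 22 is 10 bytes > B = 6, so hash it first: H(key) = 05 4c, then zero-pad to 6 bytes: K' = 05 4c 00 00 00 00.
K' ⊕ ipad = 33 7a 36 36 36 36.  K' ⊕ opad = 59 10 5c 5c 5c 5c.
Inner input = (K'⊕ipad) ∥ m = 33 7a 36 36 36 36 ∥ 44 47 6c 49 6b.
Inner hash: sum = 51+122+54+54+54+54+68+71+108+73+107 = 816 → 03 30.
Outer input = (K'⊕opad) ∥ inner = 59 10 5c 5c 5c 5c ∥ 03 30.
Outer hash (tag): sum = 89+16+92+92+92+92+3+48 = 524 → 02 0c.

020c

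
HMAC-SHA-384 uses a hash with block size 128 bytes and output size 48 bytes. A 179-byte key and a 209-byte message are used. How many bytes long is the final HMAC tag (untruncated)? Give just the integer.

The tag is one SHA-384 digest: 48 bytes.

48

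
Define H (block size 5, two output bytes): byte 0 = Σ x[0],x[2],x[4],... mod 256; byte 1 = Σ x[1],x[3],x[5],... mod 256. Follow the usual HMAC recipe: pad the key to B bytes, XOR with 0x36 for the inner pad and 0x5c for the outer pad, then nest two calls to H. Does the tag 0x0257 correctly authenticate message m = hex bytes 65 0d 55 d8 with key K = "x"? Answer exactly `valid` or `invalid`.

valid

Key "x" = 78 is 1 byte ≤ B = 5; zero-pad to 5 bytes: K' = 78 00 00 00 00.
K' ⊕ ipad = 4e 36 36 36 36; K' ⊕ opad = 24 5c 5c 5c 5c.
Inner hash: even-index sum = 415 mod 256 = 159; odd-index sum = 294 mod 256 = 38 → 9f 26.
Outer hash (recomputed tag): even-index sum = 258 mod 256 = 2; odd-index sum = 343 mod 256 = 87 → 02 57.
Recomputed tag = 0257; claimed = 0257 → match.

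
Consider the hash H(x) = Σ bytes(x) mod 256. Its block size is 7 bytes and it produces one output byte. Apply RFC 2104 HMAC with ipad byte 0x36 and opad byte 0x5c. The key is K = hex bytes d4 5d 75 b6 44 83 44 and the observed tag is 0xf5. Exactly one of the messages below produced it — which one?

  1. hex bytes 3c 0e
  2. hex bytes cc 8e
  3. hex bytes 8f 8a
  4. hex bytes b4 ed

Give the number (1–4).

4

Key hex bytes d4 5d 75 b6 44 83 44 is exactly B = 7 bytes: K' = d4 5d 75 b6 44 83 44.
K' ⊕ ipad = e2 6b 43 80 72 b5 72; K' ⊕ opad = 88 01 29 ea 18 df 18.
m1: inner = H(e2 6b 43 80 72 b5 72 3c 0e) = f3; tag = H(88 01 29 ea 18 df 18 f3) = 9e
m2: inner = H(e2 6b 43 80 72 b5 72 cc 8e) = 03; tag = H(88 01 29 ea 18 df 18 03) = ae
m3: inner = H(e2 6b 43 80 72 b5 72 8f 8a) = c2; tag = H(88 01 29 ea 18 df 18 c2) = 6d
m4: inner = H(e2 6b 43 80 72 b5 72 b4 ed) = 4a; tag = H(88 01 29 ea 18 df 18 4a) = f5 ← matches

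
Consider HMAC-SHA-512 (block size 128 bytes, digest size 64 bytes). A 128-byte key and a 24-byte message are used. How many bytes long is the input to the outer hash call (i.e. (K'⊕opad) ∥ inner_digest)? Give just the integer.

Key is 128 ≤ 128 bytes, zero-padded: |K'| = 128.
Outer input = (K'⊕opad) ∥ H(inner) → 128 + 64 = 192 bytes.

192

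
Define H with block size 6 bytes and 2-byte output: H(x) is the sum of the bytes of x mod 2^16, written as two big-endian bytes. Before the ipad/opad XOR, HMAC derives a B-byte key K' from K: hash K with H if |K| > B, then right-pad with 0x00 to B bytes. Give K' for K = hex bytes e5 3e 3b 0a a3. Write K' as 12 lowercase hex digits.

e53e3b0aa300

Key hex bytes e5 3e 3b 0a a3 is 5 bytes ≤ B = 6; zero-pad to 6 bytes: K' = e5 3e 3b 0a a3 00.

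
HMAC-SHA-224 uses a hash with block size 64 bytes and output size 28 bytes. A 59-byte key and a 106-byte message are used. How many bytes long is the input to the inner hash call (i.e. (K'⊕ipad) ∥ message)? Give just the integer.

Key is 59 ≤ 64 bytes, zero-padded: |K'| = 64.
Inner input = (K'⊕ipad) ∥ m → 64 + 106 = 170 bytes.

170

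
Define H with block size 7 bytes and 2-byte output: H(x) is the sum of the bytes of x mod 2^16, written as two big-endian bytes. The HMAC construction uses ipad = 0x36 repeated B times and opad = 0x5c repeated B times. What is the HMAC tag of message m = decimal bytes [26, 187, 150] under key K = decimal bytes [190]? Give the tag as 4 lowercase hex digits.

Key decimal bytes [190] = be is 1 byte ≤ B = 7; zero-pad to 7 bytes: K' = be 00 00 00 00 00 00.
K' ⊕ ipad = 88 36 36 36 36 36 36.  K' ⊕ opad = e2 5c 5c 5c 5c 5c 5c.
Inner input = (K'⊕ipad) ∥ m = 88 36 36 36 36 36 36 ∥ 1a bb 96.
Inner hash: sum = 136+54+54+54+54+54+54+26+187+150 = 823 → 03 37.
Outer input = (K'⊕opad) ∥ inner = e2 5c 5c 5c 5c 5c 5c ∥ 03 37.
Outer hash (tag): sum = 226+92+92+92+92+92+92+3+55 = 836 → 03 44.

0344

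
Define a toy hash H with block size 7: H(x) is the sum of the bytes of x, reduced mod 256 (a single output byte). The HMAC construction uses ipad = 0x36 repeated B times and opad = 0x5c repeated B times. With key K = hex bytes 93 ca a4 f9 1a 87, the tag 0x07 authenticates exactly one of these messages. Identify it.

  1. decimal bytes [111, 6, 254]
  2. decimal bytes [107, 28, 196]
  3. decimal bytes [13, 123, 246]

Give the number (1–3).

1

Key hex bytes 93 ca a4 f9 1a 87 is 6 bytes ≤ B = 7; zero-pad to 7 bytes: K' = 93 ca a4 f9 1a 87 00.
K' ⊕ ipad = a5 fc 92 cf 2c b1 36; K' ⊕ opad = cf 96 f8 a5 46 db 5c.
m1: inner = H(a5 fc 92 cf 2c b1 36 6f 06 fe) = 88; tag = H(cf 96 f8 a5 46 db 5c 88) = 07 ← matches
m2: inner = H(a5 fc 92 cf 2c b1 36 6b 1c c4) = 60; tag = H(cf 96 f8 a5 46 db 5c 60) = df
m3: inner = H(a5 fc 92 cf 2c b1 36 0d 7b f6) = 93; tag = H(cf 96 f8 a5 46 db 5c 93) = 12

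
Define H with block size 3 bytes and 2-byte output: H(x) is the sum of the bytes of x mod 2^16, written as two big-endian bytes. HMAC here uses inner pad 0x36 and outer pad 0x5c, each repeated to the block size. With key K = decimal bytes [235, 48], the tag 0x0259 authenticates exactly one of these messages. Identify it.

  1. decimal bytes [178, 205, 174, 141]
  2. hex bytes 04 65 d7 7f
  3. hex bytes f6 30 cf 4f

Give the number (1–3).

Key decimal bytes [235, 48] = eb 30 is 2 bytes ≤ B = 3; zero-pad to 3 bytes: K' = eb 30 00.
K' ⊕ ipad = dd 06 36; K' ⊕ opad = b7 6c 5c.
m1: inner = H(dd 06 36 b2 cd ae 8d) = 03 d3; tag = H(b7 6c 5c 03 d3) = 0255
m2: inner = H(dd 06 36 04 65 d7 7f) = 02 d8; tag = H(b7 6c 5c 02 d8) = 0259 ← matches
m3: inner = H(dd 06 36 f6 30 cf 4f) = 03 5d; tag = H(b7 6c 5c 03 5d) = 01df

2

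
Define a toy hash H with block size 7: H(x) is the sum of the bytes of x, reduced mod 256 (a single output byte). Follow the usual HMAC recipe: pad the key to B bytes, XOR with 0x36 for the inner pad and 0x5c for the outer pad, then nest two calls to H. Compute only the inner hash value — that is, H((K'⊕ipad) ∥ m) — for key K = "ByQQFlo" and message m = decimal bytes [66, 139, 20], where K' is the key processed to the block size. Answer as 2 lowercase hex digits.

Key "ByQQFlo" = 42 79 51 51 46 6c 6f is exactly B = 7 bytes: K' = 42 79 51 51 46 6c 6f.
K' ⊕ ipad = 74 4f 67 67 70 5a 59.
Inner input = 74 4f 67 67 70 5a 59 ∥ 42 8b 14.
Inner hash: sum = 116+79+103+103+112+90+89+66+139+20 = 917; mod 256 = 149 → 95.

95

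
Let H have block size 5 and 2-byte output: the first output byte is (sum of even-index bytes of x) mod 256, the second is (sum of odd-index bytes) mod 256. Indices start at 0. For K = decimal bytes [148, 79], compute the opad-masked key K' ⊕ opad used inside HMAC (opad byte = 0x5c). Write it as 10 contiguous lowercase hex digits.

c8135c5c5c

Key decimal bytes [148, 79] = 94 4f is 2 bytes ≤ B = 5; zero-pad to 5 bytes: K' = 94 4f 00 00 00.
XOR each byte with 0x5c: 94⊕5c=c8, 4f⊕5c=13, 00⊕5c=5c, 00⊕5c=5c, 00⊕5c=5c.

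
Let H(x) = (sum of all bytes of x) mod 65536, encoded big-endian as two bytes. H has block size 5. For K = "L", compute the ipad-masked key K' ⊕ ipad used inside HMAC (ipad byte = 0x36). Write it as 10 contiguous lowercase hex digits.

Key "L" = 4c is 1 byte ≤ B = 5; zero-pad to 5 bytes: K' = 4c 00 00 00 00.
XOR each byte with 0x36: 4c⊕36=7a, 00⊕36=36, 00⊕36=36, 00⊕36=36, 00⊕36=36.

7a36363636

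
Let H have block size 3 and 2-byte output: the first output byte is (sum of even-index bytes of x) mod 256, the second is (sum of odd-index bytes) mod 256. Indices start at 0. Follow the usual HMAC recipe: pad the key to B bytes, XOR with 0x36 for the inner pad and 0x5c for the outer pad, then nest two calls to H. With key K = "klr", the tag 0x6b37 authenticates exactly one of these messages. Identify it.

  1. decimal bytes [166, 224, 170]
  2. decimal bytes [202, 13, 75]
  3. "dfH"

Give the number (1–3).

Key "klr" = 6b 6c 72 is exactly B = 3 bytes: K' = 6b 6c 72.
K' ⊕ ipad = 5d 5a 44; K' ⊕ opad = 37 30 2e.
m1: inner = H(5d 5a 44 a6 e0 aa) = 81 aa; tag = H(37 30 2e 81 aa) = 0fb1
m2: inner = H(5d 5a 44 ca 0d 4b) = ae 6f; tag = H(37 30 2e ae 6f) = d4de
m3: inner = H(5d 5a 44 64 66 48) = 07 06; tag = H(37 30 2e 07 06) = 6b37 ← matches

3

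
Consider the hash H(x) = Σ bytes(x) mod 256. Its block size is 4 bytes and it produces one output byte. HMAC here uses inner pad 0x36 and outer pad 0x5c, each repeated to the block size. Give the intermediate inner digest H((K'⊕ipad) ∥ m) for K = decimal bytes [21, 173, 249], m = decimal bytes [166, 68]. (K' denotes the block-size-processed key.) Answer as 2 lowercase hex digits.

Key decimal bytes [21, 173, 249] = 15 ad f9 is 3 bytes ≤ B = 4; zero-pad to 4 bytes: K' = 15 ad f9 00.
K' ⊕ ipad = 23 9b cf 36.
Inner input = 23 9b cf 36 ∥ a6 44.
Inner hash: sum = 35+155+207+54+166+68 = 685; mod 256 = 173 → ad.

ad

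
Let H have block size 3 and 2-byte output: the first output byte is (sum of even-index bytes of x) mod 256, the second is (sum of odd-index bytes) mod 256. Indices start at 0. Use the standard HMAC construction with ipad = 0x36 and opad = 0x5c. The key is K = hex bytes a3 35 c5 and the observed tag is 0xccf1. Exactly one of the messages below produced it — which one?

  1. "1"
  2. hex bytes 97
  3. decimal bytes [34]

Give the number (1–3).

Key hex bytes a3 35 c5 is exactly B = 3 bytes: K' = a3 35 c5.
K' ⊕ ipad = 95 03 f3; K' ⊕ opad = ff 69 99.
m1: inner = H(95 03 f3 31) = 88 34; tag = H(ff 69 99 88 34) = ccf1 ← matches
m2: inner = H(95 03 f3 97) = 88 9a; tag = H(ff 69 99 88 9a) = 32f1
m3: inner = H(95 03 f3 22) = 88 25; tag = H(ff 69 99 88 25) = bdf1

1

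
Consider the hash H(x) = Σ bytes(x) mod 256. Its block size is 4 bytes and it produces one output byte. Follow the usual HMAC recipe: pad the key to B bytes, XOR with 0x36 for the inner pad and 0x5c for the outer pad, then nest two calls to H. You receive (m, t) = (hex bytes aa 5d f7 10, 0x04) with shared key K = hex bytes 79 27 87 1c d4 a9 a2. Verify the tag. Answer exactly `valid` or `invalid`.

invalid

Key hex bytes 79 27 87 1c d4 a9 a2 is 7 bytes > B = 4, so hash it first: H(key) = 62, then zero-pad to 4 bytes: K' = 62 00 00 00.
K' ⊕ ipad = 54 36 36 36; K' ⊕ opad = 3e 5c 5c 5c.
Inner hash: sum = 84+54+54+54+170+93+247+16 = 772; mod 256 = 4 → 04.
Outer hash (recomputed tag): sum = 62+92+92+92+4 = 342; mod 256 = 86 → 56.
Recomputed tag = 56; claimed = 04 → mismatch.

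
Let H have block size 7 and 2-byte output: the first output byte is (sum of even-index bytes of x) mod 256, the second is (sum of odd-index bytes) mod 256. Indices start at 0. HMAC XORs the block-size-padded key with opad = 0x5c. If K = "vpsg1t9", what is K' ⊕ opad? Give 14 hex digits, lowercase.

Key "vpsg1t9" = 76 70 73 67 31 74 39 is exactly B = 7 bytes: K' = 76 70 73 67 31 74 39.
XOR each byte with 0x5c: 76⊕5c=2a, 70⊕5c=2c, 73⊕5c=2f, 67⊕5c=3b, 31⊕5c=6d, 74⊕5c=28, 39⊕5c=65.

2a2c2f3b6d2865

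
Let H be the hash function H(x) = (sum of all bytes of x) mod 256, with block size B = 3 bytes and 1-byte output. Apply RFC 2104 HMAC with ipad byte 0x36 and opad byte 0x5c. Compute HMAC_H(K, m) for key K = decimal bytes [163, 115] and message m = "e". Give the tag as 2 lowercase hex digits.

ff

Key decimal bytes [163, 115] = a3 73 is 2 bytes ≤ B = 3; zero-pad to 3 bytes: K' = a3 73 00.
K' ⊕ ipad = 95 45 36.  K' ⊕ opad = ff 2f 5c.
Inner input = (K'⊕ipad) ∥ m = 95 45 36 ∥ 65.
Inner hash: sum = 149+69+54+101 = 373; mod 256 = 117 → 75.
Outer input = (K'⊕opad) ∥ inner = ff 2f 5c ∥ 75.
Outer hash (tag): sum = 255+47+92+117 = 511; mod 256 = 255 → ff.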